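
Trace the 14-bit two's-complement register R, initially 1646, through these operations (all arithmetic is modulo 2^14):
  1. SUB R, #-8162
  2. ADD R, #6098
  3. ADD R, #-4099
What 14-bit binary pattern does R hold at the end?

10111000011111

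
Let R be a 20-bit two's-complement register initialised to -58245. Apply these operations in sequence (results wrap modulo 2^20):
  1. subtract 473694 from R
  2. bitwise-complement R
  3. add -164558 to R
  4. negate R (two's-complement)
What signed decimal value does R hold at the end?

-367380

Start: R = -58245 = 11110001110001111011.
R = -58245 − 473694 = -531939; wraps to 516637 = 01111110001000011101
R = NOT 01111110001000011101 = 10000001110111100010 = -516638
R = -516638 + (-164558) = -681196; wraps to 367380 = 01011001101100010100
R = −(367380) = -367380 = 10100110010011101100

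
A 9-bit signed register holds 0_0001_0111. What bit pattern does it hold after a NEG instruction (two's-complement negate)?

Invert: 111101000. Add 1: 111101001.
Check: 000010111 = 23, 111101001 = -23.

111101001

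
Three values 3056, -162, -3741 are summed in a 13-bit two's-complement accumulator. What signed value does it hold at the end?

3056 + (-162) = 2894 (0101101001110)
2894 + (-3741) = -847 (1110010110001)

-847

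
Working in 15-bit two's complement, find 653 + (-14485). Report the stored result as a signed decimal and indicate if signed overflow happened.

653 → 000001010001101
-14485 → 100011101101011
  000001010001101
+ 100011101101011
= 100100111111000
Result 100100111111000: MSB = 1 → 18936 − 32768 = -13832.
Addends have opposite signs, so signed overflow cannot occur.

-13832; no overflow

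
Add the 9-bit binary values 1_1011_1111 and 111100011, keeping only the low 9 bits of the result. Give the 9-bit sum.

  110111111
+ 111100011
= 110100010  (discard carry-out 1)

110100010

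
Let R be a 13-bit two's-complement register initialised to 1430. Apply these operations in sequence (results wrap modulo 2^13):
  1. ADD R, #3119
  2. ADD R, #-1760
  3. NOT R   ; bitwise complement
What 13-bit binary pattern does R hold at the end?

Start: R = 1430 = 0010110010110.
R = 1430 + 3119 = 4549; wraps to -3643 = 1000111000101
R = -3643 + (-1760) = -5403; wraps to 2789 = 0101011100101
R = NOT 0101011100101 = 1010100011010 = -2790

1010100011010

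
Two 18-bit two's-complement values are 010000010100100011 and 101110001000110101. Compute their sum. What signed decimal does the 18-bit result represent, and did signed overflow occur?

010000010100100011 = 66851 (signed)
101110001000110101 = -73163 (signed)
  010000010100100011
+ 101110001000110101
= 111110011101011000
Result 111110011101011000: MSB = 1 → 255832 − 262144 = -6312.
Addends have opposite signs, so signed overflow cannot occur.

-6312; no overflow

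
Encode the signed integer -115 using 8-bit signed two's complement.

10001101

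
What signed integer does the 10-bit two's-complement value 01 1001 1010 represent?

MSB is 0, so the value is non-negative: 0110011010 = 410.

410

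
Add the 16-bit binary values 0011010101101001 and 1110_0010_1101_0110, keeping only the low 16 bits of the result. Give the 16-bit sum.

0001100000111111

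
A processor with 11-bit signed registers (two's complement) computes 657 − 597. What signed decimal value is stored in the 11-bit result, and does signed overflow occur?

60; no overflow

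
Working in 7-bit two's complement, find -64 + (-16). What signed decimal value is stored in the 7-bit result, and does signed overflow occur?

-64 → 1000000
-16 → 1110000
  1000000
+ 1110000
= 0110000  (discard carry-out 1)
Result 0110000: MSB = 0 → value 48.
Both addends are negative but the stored result is non-negative: signed overflow. The true value -64 + (-16) = -80 lies outside [-64, 63].

48; overflow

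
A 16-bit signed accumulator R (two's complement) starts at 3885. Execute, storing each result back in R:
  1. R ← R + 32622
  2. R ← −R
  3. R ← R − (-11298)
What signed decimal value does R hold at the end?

-25209

Start: R = 3885 = 0000111100101101.
R = 3885 + 32622 = 36507; wraps to -29029 = 1000111010011011
R = −(-29029) = 29029 = 0111000101100101
R = 29029 − (-11298) = 40327; wraps to -25209 = 1001110110000111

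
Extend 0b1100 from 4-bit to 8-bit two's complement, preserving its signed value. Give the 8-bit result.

11111100

MSB of 1100 is 1; replicate it into the new high bits.
1111|1100 → 11111100 (still -4).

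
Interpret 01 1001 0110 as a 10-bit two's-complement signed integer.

406

MSB is 0, so the value is non-negative: 0110010110 = 406.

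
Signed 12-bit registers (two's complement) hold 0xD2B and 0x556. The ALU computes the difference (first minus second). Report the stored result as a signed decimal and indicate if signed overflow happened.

0xD2B = 110100101011 = -725 (signed)
0x556 = 010101010110 = 1366 (signed)
Subtract via negate-and-add: invert 010101010110 + 1 = 101010101010 (i.e. -1366).
  110100101011
+ 101010101010
= 011111010101  (discard carry-out 1)
Result 011111010101: MSB = 0 → value 2005.
Both addends (after negating the subtrahend) are negative but the stored result is non-negative: signed overflow. The true value -725 − 1366 = -2091 lies outside [-2048, 2047].

2005; overflow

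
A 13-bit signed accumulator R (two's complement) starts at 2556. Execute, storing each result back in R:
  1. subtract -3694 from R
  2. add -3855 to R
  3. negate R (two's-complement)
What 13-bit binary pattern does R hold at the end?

Start: R = 2556 = 0100111111100.
R = 2556 − (-3694) = 6250; wraps to -1942 = 1100001101010
R = -1942 + (-3855) = -5797; wraps to 2395 = 0100101011011
R = −(2395) = -2395 = 1011010100101

1011010100101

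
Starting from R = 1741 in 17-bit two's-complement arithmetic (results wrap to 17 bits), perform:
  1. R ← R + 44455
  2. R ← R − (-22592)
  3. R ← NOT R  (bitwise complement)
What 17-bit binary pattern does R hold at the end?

Start: R = 1741 = 00000011011001101.
R = 1741 + 44455 = 46196 = 01011010001110100
R = 46196 − (-22592) = 68788; wraps to -62284 = 10000110010110100
R = NOT 10000110010110100 = 01111001101001011 = 62283

01111001101001011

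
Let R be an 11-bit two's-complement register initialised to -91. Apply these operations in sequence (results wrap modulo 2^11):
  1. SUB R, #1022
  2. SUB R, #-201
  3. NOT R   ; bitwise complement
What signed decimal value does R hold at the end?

911

Start: R = -91 = 11110100101.
R = -91 − 1022 = -1113; wraps to 935 = 01110100111
R = 935 − (-201) = 1136; wraps to -912 = 10001110000
R = NOT 10001110000 = 01110001111 = 911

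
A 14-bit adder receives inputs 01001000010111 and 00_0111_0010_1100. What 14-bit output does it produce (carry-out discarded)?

  01001000010111
+ 00011100101100
= 01100101000011

01100101000011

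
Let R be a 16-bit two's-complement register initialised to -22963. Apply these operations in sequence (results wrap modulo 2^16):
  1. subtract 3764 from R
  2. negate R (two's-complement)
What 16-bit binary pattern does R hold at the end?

0110100001100111

Start: R = -22963 = 1010011001001101.
R = -22963 − 3764 = -26727 = 1001011110011001
R = −(-26727) = 26727 = 0110100001100111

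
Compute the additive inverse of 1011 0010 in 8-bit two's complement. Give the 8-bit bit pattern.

Invert: 01001101. Add 1: 01001110.

01001110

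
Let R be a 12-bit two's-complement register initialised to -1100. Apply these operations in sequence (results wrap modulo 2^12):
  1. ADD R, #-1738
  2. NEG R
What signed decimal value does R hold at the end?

-1258

Start: R = -1100 = 101110110100.
R = -1100 + (-1738) = -2838; wraps to 1258 = 010011101010
R = −(1258) = -1258 = 101100010110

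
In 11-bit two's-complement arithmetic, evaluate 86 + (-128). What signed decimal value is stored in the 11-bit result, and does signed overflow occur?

-42; no overflow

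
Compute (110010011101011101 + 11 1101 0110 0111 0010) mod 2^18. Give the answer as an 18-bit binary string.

101111110111001111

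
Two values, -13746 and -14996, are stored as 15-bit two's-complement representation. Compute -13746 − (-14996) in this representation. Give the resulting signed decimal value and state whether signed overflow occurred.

-13746 → 100101001001110
-14996 → 100010101101100
Subtract via negate-and-add: invert 100010101101100 + 1 = 011101010010100 (i.e. 14996).
  100101001001110
+ 011101010010100
= 000010011100010  (discard carry-out 1)
Result 000010011100010: MSB = 0 → value 1250.
Addends (after negating the subtrahend) have opposite signs, so signed overflow cannot occur.

1250; no overflow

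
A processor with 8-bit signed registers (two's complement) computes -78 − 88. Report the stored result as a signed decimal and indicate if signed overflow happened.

90; overflow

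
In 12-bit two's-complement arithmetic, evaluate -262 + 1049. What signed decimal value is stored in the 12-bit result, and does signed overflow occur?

787; no overflow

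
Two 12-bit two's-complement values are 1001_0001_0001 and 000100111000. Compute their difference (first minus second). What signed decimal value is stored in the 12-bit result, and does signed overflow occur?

2009; overflow

1001_0001_0001 → 100100010001 = -1775 (signed)
000100111000 = 312 (signed)
Subtract via negate-and-add: invert 000100111000 + 1 = 111011001000 (i.e. -312).
  100100010001
+ 111011001000
= 011111011001  (discard carry-out 1)
Result 011111011001: MSB = 0 → value 2009.
Both addends (after negating the subtrahend) are negative but the stored result is non-negative: signed overflow. The true value -1775 − 312 = -2087 lies outside [-2048, 2047].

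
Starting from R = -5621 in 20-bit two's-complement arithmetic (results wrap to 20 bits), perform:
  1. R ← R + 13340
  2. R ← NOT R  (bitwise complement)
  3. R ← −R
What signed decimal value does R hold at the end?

7720

Start: R = -5621 = 11111110101000001011.
R = -5621 + 13340 = 7719 = 00000001111000100111
R = NOT 00000001111000100111 = 11111110000111011000 = -7720
R = −(-7720) = 7720 = 00000001111000101000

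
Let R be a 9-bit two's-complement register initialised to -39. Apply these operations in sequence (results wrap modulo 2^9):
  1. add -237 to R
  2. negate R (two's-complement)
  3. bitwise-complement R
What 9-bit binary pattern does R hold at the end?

Start: R = -39 = 111011001.
R = -39 + (-237) = -276; wraps to 236 = 011101100
R = −(236) = -236 = 100010100
R = NOT 100010100 = 011101011 = 235

011101011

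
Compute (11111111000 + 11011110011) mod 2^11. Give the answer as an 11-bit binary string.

11011101011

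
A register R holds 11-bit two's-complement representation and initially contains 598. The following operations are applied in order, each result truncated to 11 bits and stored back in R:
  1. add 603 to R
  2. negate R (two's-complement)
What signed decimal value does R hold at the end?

Start: R = 598 = 01001010110.
R = 598 + 603 = 1201; wraps to -847 = 10010110001
R = −(-847) = 847 = 01101001111

847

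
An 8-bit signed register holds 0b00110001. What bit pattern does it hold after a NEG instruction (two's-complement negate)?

Invert: 11001110. Add 1: 11001111.
Check: 00110001 = 49, 11001111 = -49.

11001111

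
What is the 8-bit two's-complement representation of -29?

|-29| = 29 = 00011101 in 8 bits.
Invert the bits: 11100010. Add 1: 11100011.

11100011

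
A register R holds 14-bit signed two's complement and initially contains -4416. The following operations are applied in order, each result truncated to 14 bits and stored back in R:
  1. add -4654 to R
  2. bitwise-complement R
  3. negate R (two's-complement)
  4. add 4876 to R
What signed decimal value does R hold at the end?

-4193

Start: R = -4416 = 10111011000000.
R = -4416 + (-4654) = -9070; wraps to 7314 = 01110010010010
R = NOT 01110010010010 = 10001101101101 = -7315
R = −(-7315) = 7315 = 01110010010011
R = 7315 + 4876 = 12191; wraps to -4193 = 10111110011111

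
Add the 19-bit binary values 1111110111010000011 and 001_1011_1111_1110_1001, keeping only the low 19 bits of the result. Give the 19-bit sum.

  1111110111010000011
+ 0011011111111101001
= 0011010111001101100  (discard carry-out 1)

0011010111001101100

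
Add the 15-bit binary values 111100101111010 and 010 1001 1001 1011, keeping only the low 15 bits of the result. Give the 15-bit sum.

010001100010101

  111100101111010
+ 010100110011011
= 010001100010101  (discard carry-out 1)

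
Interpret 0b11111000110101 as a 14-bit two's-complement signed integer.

MSB is 1, so the value is negative.
Unsigned reading: 15925. Subtract 2^14 = 16384: 15925 − 16384 = -459.

-459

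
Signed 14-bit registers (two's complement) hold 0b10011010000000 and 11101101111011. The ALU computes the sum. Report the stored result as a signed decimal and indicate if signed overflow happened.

0b10011010000000 → 10011010000000 = -6528 (signed)
11101101111011 = -1157 (signed)
  10011010000000
+ 11101101111011
= 10000111111011  (discard carry-out 1)
Result 10000111111011: MSB = 1 → 8699 − 16384 = -7685.
Both addends are negative and so is the stored result: no signed overflow.

-7685; no overflow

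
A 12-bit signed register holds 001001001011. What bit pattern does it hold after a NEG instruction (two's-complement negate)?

Invert: 110110110100. Add 1: 110110110101.
Check: 001001001011 = 587, 110110110101 = -587.

110110110101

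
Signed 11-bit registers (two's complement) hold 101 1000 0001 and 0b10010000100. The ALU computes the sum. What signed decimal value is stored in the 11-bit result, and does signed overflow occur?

517; overflow

101 1000 0001 → 10110000001 = -639 (signed)
0b10010000100 → 10010000100 = -892 (signed)
  10110000001
+ 10010000100
= 01000000101  (discard carry-out 1)
Result 01000000101: MSB = 0 → value 517.
Both addends are negative but the stored result is non-negative: signed overflow. The true value -639 + (-892) = -1531 lies outside [-1024, 1023].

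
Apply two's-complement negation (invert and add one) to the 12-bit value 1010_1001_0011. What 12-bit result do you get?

010101101101

Invert: 010101101100. Add 1: 010101101101.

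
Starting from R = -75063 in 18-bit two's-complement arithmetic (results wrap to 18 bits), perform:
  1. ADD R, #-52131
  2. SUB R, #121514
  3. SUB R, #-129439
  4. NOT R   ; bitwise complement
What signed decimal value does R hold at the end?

Start: R = -75063 = 101101101011001001.
R = -75063 + (-52131) = -127194 = 100000111100100110
R = -127194 − 121514 = -248708; wraps to 13436 = 000011010001111100
R = 13436 − (-129439) = 142875; wraps to -119269 = 100010111000011011
R = NOT 100010111000011011 = 011101000111100100 = 119268

119268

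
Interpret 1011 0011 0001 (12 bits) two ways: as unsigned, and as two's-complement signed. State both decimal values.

unsigned = 2865, signed = -1231

Unsigned: 101100110001 = 2865.
Signed: MSB=1 → 2865 − 4096 = -1231.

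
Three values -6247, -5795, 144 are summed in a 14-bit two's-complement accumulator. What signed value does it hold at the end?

4486

-6247 + (-5795) = -12042 → wraps to 4342 (01000011110110)
4342 + 144 = 4486 (01000110000110)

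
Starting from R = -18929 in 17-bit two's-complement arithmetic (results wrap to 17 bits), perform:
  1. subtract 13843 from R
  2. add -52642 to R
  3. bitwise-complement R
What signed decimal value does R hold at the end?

-45659

Start: R = -18929 = 11011011000001111.
R = -18929 − 13843 = -32772 = 10111111111111100
R = -32772 + (-52642) = -85414; wraps to 45658 = 01011001001011010
R = NOT 01011001001011010 = 10100110110100101 = -45659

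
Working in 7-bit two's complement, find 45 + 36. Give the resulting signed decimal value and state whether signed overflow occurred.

-47; overflow

45 → 0101101
36 → 0100100
  0101101
+ 0100100
= 1010001
Result 1010001: MSB = 1 → 81 − 128 = -47.
Both addends are non-negative but the stored result is negative: signed overflow. The true value 45 + 36 = 81 lies outside [-64, 63].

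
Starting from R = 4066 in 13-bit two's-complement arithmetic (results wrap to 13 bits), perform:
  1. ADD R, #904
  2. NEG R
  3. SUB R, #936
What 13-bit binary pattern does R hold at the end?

0100011101110

Start: R = 4066 = 0111111100010.
R = 4066 + 904 = 4970; wraps to -3222 = 1001101101010
R = −(-3222) = 3222 = 0110010010110
R = 3222 − 936 = 2286 = 0100011101110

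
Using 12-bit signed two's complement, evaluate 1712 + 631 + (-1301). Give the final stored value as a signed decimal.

1712 + 631 = 2343 → wraps to -1753 (100100100111)
-1753 + (-1301) = -3054 → wraps to 1042 (010000010010)

1042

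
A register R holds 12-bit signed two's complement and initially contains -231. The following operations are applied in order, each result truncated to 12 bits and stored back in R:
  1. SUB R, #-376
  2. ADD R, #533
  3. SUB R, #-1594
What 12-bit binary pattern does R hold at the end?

100011100000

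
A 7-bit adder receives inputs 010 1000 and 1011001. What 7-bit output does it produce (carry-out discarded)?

0000001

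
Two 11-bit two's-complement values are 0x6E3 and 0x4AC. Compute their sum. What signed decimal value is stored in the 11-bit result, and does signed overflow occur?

911; overflow

0x6E3 = 11011100011 = -285 (signed)
0x4AC = 10010101100 = -852 (signed)
  11011100011
+ 10010101100
= 01110001111  (discard carry-out 1)
Result 01110001111: MSB = 0 → value 911.
Both addends are negative but the stored result is non-negative: signed overflow. The true value -285 + (-852) = -1137 lies outside [-1024, 1023].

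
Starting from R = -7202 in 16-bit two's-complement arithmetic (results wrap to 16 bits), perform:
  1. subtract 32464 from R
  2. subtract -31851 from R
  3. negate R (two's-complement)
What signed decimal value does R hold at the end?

7815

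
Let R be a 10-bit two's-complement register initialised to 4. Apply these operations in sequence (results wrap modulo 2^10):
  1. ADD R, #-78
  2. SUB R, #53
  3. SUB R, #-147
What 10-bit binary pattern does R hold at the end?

Start: R = 4 = 0000000100.
R = 4 + (-78) = -74 = 1110110110
R = -74 − 53 = -127 = 1110000001
R = -127 − (-147) = 20 = 0000010100

0000010100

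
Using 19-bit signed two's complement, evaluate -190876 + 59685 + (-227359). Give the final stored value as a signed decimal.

-190876 + 59685 = -131191 (1011111111110001001)
-131191 + (-227359) = -358550 → wraps to 165738 (0101000011101101010)

165738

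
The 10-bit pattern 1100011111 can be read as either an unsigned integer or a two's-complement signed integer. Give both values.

unsigned = 799, signed = -225

Unsigned: 1100011111 = 799.
Signed: MSB=1 → 799 − 1024 = -225.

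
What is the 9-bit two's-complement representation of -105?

|-105| = 105 = 001101001 in 9 bits.
Invert the bits: 110010110. Add 1: 110010111.

110010111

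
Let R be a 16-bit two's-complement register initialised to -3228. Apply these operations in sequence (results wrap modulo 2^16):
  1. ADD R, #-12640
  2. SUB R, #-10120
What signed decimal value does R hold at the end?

-5748

Start: R = -3228 = 1111001101100100.
R = -3228 + (-12640) = -15868 = 1100001000000100
R = -15868 − (-10120) = -5748 = 1110100110001100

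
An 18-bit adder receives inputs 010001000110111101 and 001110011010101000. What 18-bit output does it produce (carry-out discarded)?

  010001000110111101
+ 001110011010101000
= 011111100001100101

011111100001100101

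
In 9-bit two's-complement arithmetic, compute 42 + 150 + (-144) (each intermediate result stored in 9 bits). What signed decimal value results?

48

42 + 150 = 192 (011000000)
192 + (-144) = 48 (000110000)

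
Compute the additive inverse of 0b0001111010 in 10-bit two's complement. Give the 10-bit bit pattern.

Invert: 1110000101. Add 1: 1110000110.

1110000110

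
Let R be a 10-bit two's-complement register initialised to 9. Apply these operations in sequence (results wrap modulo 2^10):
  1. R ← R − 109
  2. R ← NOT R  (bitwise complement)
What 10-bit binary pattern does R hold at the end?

0001100011

Start: R = 9 = 0000001001.
R = 9 − 109 = -100 = 1110011100
R = NOT 1110011100 = 0001100011 = 99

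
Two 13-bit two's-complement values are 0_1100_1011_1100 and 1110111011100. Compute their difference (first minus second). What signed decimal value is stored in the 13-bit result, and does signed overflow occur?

0_1100_1011_1100 → 0110010111100 = 3260 (signed)
1110111011100 = -548 (signed)
Subtract via negate-and-add: invert 1110111011100 + 1 = 0001000100100 (i.e. 548).
  0110010111100
+ 0001000100100
= 0111011100000
Result 0111011100000: MSB = 0 → value 3808.
Both addends (after negating the subtrahend) are non-negative and so is the stored result: no signed overflow.

3808; no overflow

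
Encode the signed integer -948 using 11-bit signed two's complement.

10001001100

|-948| = 948 = 01110110100 in 11 bits.
Invert the bits: 10001001011. Add 1: 10001001100.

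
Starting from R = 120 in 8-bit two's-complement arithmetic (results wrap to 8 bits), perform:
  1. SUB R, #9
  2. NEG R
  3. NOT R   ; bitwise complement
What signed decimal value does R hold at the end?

110

Start: R = 120 = 01111000.
R = 120 − 9 = 111 = 01101111
R = −(111) = -111 = 10010001
R = NOT 10010001 = 01101110 = 110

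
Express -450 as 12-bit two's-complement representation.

111000111110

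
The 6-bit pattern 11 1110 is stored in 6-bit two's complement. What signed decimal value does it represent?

-2

MSB is 1, so the value is negative.
Invert: 000001. Add 1: 000010 = 2. So the value is −2.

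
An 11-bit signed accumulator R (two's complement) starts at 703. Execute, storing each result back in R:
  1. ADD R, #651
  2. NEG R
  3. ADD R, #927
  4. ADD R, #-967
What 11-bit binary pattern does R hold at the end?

Start: R = 703 = 01010111111.
R = 703 + 651 = 1354; wraps to -694 = 10101001010
R = −(-694) = 694 = 01010110110
R = 694 + 927 = 1621; wraps to -427 = 11001010101
R = -427 + (-967) = -1394; wraps to 654 = 01010001110

01010001110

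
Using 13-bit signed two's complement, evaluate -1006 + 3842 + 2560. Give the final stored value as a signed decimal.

-2796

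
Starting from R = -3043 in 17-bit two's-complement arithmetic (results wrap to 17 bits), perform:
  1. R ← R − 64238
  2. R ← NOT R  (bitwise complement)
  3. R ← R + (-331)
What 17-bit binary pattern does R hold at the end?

10000010110000101

Start: R = -3043 = 11111010000011101.
R = -3043 − 64238 = -67281; wraps to 63791 = 01111100100101111
R = NOT 01111100100101111 = 10000011011010000 = -63792
R = -63792 + (-331) = -64123 = 10000010110000101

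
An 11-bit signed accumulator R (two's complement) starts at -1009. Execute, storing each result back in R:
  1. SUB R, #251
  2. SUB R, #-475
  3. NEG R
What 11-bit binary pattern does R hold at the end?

Start: R = -1009 = 10000001111.
R = -1009 − 251 = -1260; wraps to 788 = 01100010100
R = 788 − (-475) = 1263; wraps to -785 = 10011101111
R = −(-785) = 785 = 01100010001

01100010001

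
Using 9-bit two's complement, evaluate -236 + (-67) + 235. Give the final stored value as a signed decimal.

-236 + (-67) = -303 → wraps to 209 (011010001)
209 + 235 = 444 → wraps to -68 (110111100)

-68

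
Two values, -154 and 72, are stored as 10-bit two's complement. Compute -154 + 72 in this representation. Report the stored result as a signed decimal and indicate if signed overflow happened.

-82; no overflow

-154 → 1101100110
72 → 0001001000
  1101100110
+ 0001001000
= 1110101110
Result 1110101110: MSB = 1 → 942 − 1024 = -82.
Addends have opposite signs, so signed overflow cannot occur.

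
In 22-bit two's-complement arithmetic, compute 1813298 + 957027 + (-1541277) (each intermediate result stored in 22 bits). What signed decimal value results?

1229048

1813298 + 957027 = 2770325 → wraps to -1423979 (1010100100010110010101)
-1423979 + (-1541277) = -2965256 → wraps to 1229048 (0100101100000011111000)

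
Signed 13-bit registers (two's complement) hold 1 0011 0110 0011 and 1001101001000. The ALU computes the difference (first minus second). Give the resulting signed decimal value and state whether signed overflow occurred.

1 0011 0110 0011 → 1001101100011 = -3229 (signed)
1001101001000 = -3256 (signed)
Subtract via negate-and-add: invert 1001101001000 + 1 = 0110010111000 (i.e. 3256).
  1001101100011
+ 0110010111000
= 0000000011011  (discard carry-out 1)
Result 0000000011011: MSB = 0 → value 27.
Addends (after negating the subtrahend) have opposite signs, so signed overflow cannot occur.

27; no overflow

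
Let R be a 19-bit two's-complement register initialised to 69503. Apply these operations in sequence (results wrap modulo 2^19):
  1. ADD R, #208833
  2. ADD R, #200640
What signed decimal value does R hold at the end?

-45312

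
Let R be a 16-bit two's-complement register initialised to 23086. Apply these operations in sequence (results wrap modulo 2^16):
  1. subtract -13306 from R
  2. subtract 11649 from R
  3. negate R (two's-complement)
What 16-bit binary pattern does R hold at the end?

1001111101011001

Start: R = 23086 = 0101101000101110.
R = 23086 − (-13306) = 36392; wraps to -29144 = 1000111000101000
R = -29144 − 11649 = -40793; wraps to 24743 = 0110000010100111
R = −(24743) = -24743 = 1001111101011001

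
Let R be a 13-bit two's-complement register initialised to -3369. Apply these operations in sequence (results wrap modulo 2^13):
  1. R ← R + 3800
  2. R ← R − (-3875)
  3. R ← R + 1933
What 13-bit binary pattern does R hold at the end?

1100001011111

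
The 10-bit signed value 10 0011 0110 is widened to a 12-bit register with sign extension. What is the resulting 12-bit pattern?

MSB of 1000110110 is 1; replicate it into the new high bits.
11|1000110110 → 111000110110 (still -458).

111000110110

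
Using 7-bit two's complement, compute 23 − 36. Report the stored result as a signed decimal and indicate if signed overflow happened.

23 → 0010111
36 → 0100100
Subtract via negate-and-add: invert 0100100 + 1 = 1011100 (i.e. -36).
  0010111
+ 1011100
= 1110011
Result 1110011: MSB = 1 → 115 − 128 = -13.
Addends (after negating the subtrahend) have opposite signs, so signed overflow cannot occur.

-13; no overflow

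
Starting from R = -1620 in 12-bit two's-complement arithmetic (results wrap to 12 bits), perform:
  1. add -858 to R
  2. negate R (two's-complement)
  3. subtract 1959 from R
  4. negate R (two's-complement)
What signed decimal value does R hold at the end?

Start: R = -1620 = 100110101100.
R = -1620 + (-858) = -2478; wraps to 1618 = 011001010010
R = −(1618) = -1618 = 100110101110
R = -1618 − 1959 = -3577; wraps to 519 = 001000000111
R = −(519) = -519 = 110111111001

-519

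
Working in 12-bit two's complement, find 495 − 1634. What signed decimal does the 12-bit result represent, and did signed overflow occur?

-1139; no overflow

495 → 000111101111
1634 → 011001100010
Subtract via negate-and-add: invert 011001100010 + 1 = 100110011110 (i.e. -1634).
  000111101111
+ 100110011110
= 101110001101
Result 101110001101: MSB = 1 → 2957 − 4096 = -1139.
Addends (after negating the subtrahend) have opposite signs, so signed overflow cannot occur.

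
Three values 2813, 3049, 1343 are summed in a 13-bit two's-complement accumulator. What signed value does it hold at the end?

2813 + 3049 = 5862 → wraps to -2330 (1011011100110)
-2330 + 1343 = -987 (1110000100101)

-987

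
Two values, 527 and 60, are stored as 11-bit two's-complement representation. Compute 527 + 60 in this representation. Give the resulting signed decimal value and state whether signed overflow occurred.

527 → 01000001111
60 → 00000111100
  01000001111
+ 00000111100
= 01001001011
Result 01001001011: MSB = 0 → value 587.
Both addends are non-negative and so is the stored result: no signed overflow.

587; no overflow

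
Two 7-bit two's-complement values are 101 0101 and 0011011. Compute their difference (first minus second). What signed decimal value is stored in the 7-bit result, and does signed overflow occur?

101 0101 → 1010101 = -43 (signed)
0011011 = 27 (signed)
Subtract via negate-and-add: invert 0011011 + 1 = 1100101 (i.e. -27).
  1010101
+ 1100101
= 0111010  (discard carry-out 1)
Result 0111010: MSB = 0 → value 58.
Both addends (after negating the subtrahend) are negative but the stored result is non-negative: signed overflow. The true value -43 − 27 = -70 lies outside [-64, 63].

58; overflow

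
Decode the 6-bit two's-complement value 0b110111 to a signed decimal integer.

-9

MSB is 1, so the value is negative.
Invert: 001000. Add 1: 001001 = 9. So the value is −9.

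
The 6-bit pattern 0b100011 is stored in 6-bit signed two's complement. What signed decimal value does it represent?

MSB is 1, so the value is negative.
Invert: 011100. Add 1: 011101 = 29. So the value is −29.

-29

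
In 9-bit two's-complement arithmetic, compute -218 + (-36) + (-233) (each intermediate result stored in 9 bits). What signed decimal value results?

-218 + (-36) = -254 (100000010)
-254 + (-233) = -487 → wraps to 25 (000011001)

25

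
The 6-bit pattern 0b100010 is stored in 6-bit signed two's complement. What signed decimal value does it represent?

MSB is 1, so the value is negative.
Invert: 011101. Add 1: 011110 = 30. So the value is −30.

-30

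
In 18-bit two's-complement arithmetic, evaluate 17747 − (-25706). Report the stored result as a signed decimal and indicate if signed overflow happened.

43453; no overflow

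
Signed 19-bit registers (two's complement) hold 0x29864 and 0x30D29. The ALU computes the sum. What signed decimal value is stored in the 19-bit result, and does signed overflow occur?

-154227; overflow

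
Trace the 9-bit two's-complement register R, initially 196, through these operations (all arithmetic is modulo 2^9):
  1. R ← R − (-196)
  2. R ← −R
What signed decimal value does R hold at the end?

120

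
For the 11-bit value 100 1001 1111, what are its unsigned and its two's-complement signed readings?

Unsigned: 10010011111 = 1183.
Signed: MSB=1 → 1183 − 2048 = -865.

unsigned = 1183, signed = -865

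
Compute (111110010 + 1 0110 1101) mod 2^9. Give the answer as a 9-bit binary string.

101011111

  111110010
+ 101101101
= 101011111  (discard carry-out 1)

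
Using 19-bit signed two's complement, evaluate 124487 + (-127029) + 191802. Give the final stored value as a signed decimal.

124487 + (-127029) = -2542 (1111111011000010010)
-2542 + 191802 = 189260 (0101110001101001100)

189260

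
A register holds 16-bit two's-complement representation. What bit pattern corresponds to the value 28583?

0110111110100111

28583 is non-negative, so write it directly in 16 bits: 0110111110100111.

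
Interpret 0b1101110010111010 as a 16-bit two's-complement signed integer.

MSB is 1, so the value is negative.
Invert: 0010001101000101. Add 1: 0010001101000110 = 9030. So the value is −9030.

-9030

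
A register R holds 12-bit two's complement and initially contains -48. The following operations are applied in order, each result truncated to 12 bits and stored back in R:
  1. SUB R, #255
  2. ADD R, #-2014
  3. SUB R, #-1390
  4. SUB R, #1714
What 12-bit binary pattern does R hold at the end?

010110101111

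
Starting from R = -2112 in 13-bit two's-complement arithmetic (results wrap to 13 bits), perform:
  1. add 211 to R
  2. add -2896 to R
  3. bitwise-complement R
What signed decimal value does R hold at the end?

-3396

Start: R = -2112 = 1011111000000.
R = -2112 + 211 = -1901 = 1100010010011
R = -1901 + (-2896) = -4797; wraps to 3395 = 0110101000011
R = NOT 0110101000011 = 1001010111100 = -3396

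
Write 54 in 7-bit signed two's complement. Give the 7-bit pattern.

0110110

54 is non-negative, so write it directly in 7 bits: 0110110.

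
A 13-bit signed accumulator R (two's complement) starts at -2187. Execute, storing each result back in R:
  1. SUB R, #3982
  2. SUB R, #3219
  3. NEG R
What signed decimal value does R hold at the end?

1196

Start: R = -2187 = 1011101110101.
R = -2187 − 3982 = -6169; wraps to 2023 = 0011111100111
R = 2023 − 3219 = -1196 = 1101101010100
R = −(-1196) = 1196 = 0010010101100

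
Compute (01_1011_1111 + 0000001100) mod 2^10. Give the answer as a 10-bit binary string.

  0110111111
+ 0000001100
= 0111001011

0111001011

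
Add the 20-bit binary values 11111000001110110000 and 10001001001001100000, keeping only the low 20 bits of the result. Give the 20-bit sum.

  11111000001110110000
+ 10001001001001100000
= 10000001011000010000  (discard carry-out 1)

10000001011000010000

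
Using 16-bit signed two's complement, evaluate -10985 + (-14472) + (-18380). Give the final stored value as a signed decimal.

21699

-10985 + (-14472) = -25457 (1001110010001111)
-25457 + (-18380) = -43837 → wraps to 21699 (0101010011000011)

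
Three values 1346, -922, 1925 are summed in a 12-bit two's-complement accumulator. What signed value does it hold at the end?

-1747

1346 + (-922) = 424 (000110101000)
424 + 1925 = 2349 → wraps to -1747 (100100101101)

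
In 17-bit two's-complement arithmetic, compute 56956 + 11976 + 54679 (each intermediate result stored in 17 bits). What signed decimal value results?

56956 + 11976 = 68932 → wraps to -62140 (10000110101000100)
-62140 + 54679 = -7461 (11110001011011011)

-7461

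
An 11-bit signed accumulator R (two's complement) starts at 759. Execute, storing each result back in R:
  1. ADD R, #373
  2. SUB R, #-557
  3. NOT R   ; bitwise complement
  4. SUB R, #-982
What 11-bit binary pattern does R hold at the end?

Start: R = 759 = 01011110111.
R = 759 + 373 = 1132; wraps to -916 = 10001101100
R = -916 − (-557) = -359 = 11010011001
R = NOT 11010011001 = 00101100110 = 358
R = 358 − (-982) = 1340; wraps to -708 = 10100111100

10100111100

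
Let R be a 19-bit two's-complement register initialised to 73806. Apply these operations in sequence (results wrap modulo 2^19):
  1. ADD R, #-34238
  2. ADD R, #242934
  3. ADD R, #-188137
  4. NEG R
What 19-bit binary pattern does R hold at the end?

1101000111101100011

Start: R = 73806 = 0010010000001001110.
R = 73806 + (-34238) = 39568 = 0001001101010010000
R = 39568 + 242934 = 282502; wraps to -241786 = 1000100111110000110
R = -241786 + (-188137) = -429923; wraps to 94365 = 0010111000010011101
R = −(94365) = -94365 = 1101000111101100011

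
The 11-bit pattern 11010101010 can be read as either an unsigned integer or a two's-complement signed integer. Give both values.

Unsigned: 11010101010 = 1706.
Signed: MSB=1 → 1706 − 2048 = -342.

unsigned = 1706, signed = -342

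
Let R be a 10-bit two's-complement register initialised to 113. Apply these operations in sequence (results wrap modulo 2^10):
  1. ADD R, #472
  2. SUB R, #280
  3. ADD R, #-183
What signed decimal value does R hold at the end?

Start: R = 113 = 0001110001.
R = 113 + 472 = 585; wraps to -439 = 1001001001
R = -439 − 280 = -719; wraps to 305 = 0100110001
R = 305 + (-183) = 122 = 0001111010

122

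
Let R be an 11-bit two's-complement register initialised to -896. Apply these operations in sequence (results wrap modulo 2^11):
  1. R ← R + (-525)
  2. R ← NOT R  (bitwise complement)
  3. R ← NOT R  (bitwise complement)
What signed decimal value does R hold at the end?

Start: R = -896 = 10010000000.
R = -896 + (-525) = -1421; wraps to 627 = 01001110011
R = NOT 01001110011 = 10110001100 = -628
R = NOT 10110001100 = 01001110011 = 627

627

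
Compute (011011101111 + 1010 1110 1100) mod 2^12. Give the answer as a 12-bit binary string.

000111011011

  011011101111
+ 101011101100
= 000111011011  (discard carry-out 1)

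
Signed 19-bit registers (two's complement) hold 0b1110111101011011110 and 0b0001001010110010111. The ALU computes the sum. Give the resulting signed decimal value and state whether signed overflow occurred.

0b1110111101011011110 → 1110111101011011110 = -34082 (signed)
0b0001001010110010111 → 0001001010110010111 = 38295 (signed)
  1110111101011011110
+ 0001001010110010111
= 0000001000001110101  (discard carry-out 1)
Result 0000001000001110101: MSB = 0 → value 4213.
Addends have opposite signs, so signed overflow cannot occur.

4213; no overflow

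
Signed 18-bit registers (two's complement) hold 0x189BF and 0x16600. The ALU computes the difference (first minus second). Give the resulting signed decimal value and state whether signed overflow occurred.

0x189BF = 011000100110111111 = 100799 (signed)
0x16600 = 010110011000000000 = 91648 (signed)
Subtract via negate-and-add: invert 010110011000000000 + 1 = 101001101000000000 (i.e. -91648).
  011000100110111111
+ 101001101000000000
= 000010001110111111  (discard carry-out 1)
Result 000010001110111111: MSB = 0 → value 9151.
Addends (after negating the subtrahend) have opposite signs, so signed overflow cannot occur.

9151; no overflow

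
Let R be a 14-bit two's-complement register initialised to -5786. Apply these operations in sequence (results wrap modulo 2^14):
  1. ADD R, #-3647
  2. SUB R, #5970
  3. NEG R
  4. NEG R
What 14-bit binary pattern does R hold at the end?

00001111010101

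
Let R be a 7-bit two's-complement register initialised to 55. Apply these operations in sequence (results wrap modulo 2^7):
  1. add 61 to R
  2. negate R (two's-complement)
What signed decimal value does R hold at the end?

12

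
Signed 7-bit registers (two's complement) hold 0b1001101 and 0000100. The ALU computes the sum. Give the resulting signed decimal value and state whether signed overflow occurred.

-47; no overflow

0b1001101 → 1001101 = -51 (signed)
0000100 = 4 (signed)
  1001101
+ 0000100
= 1010001
Result 1010001: MSB = 1 → 81 − 128 = -47.
Addends have opposite signs, so signed overflow cannot occur.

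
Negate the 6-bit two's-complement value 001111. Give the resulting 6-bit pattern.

Invert: 110000. Add 1: 110001.

110001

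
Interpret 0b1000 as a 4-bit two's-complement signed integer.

MSB is 1, so the value is negative.
Invert: 0111. Add 1: 1000 = 8. So the value is −8.

-8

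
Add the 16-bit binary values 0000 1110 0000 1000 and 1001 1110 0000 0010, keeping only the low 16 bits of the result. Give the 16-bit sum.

  0000111000001000
+ 1001111000000010
= 1010110000001010

1010110000001010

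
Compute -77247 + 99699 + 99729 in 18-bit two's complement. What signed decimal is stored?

122181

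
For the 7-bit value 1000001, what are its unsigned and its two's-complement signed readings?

unsigned = 65, signed = -63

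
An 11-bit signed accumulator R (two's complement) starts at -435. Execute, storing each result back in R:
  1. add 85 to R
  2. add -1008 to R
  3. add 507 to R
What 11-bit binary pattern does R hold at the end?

Start: R = -435 = 11001001101.
R = -435 + 85 = -350 = 11010100010
R = -350 + (-1008) = -1358; wraps to 690 = 01010110010
R = 690 + 507 = 1197; wraps to -851 = 10010101101

10010101101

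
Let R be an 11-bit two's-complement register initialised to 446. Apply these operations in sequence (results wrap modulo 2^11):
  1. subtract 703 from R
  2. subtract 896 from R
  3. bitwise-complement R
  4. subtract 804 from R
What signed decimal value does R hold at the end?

Start: R = 446 = 00110111110.
R = 446 − 703 = -257 = 11011111111
R = -257 − 896 = -1153; wraps to 895 = 01101111111
R = NOT 01101111111 = 10010000000 = -896
R = -896 − 804 = -1700; wraps to 348 = 00101011100

348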